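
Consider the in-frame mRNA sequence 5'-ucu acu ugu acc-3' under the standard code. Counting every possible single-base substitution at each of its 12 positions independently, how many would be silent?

10

Codon 1 (UCU, Ser): 3 synonymous substitutions.
Codon 2 (ACU, Thr): 3 synonymous substitutions.
Codon 3 (UGU, Cys): 1 synonymous substitution.
Codon 4 (ACC, Thr): 3 synonymous substitutions.
Total: 3 + 3 + 1 + 3 = 10.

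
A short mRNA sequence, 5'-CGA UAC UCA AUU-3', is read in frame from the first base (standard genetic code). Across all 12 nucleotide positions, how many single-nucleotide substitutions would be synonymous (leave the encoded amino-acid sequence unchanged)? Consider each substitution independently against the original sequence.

10

Codon 1 (CGA, Arg): 4 synonymous substitutions.
Codon 2 (UAC, Tyr): 1 synonymous substitution.
Codon 3 (UCA, Ser): 3 synonymous substitutions.
Codon 4 (AUU, Ile): 2 synonymous substitutions.
Total: 4 + 1 + 3 + 2 = 10.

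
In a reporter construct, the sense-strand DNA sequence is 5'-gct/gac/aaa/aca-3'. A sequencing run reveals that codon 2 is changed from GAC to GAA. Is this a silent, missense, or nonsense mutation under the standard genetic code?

Position 6 falls in codon 2: GAC → Asp.
After the substitution the codon is GAA → Glu.
Asp ≠ Glu, so this is a missense mutation.

missense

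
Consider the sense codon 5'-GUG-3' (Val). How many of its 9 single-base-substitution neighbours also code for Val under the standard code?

Position 1: none → 0 synonymous.
Position 2: none → 0 synonymous.
Position 3: GUU, GUC, GUA → 3 synonymous.
Total: 0 + 0 + 3 = 3.

3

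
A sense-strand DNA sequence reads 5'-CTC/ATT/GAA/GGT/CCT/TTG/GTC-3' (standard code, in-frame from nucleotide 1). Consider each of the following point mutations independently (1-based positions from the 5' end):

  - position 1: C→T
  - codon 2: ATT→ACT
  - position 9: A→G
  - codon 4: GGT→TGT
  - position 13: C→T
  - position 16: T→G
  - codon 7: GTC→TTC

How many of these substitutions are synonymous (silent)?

Codon 1: CTC (Leu) → TTC (Phe) — missense.
Codon 2: ATT (Ile) → ACT (Thr) — missense.
Codon 3: GAA (Glu) → GAG (Glu) — synonymous.
Codon 4: GGT (Gly) → TGT (Cys) — missense.
Codon 5: CCT (Pro) → TCT (Ser) — missense.
Codon 6: TTG (Leu) → GTG (Val) — missense.
Codon 7: GTC (Val) → TTC (Phe) — missense.
Synonymous: 1 of 7.

1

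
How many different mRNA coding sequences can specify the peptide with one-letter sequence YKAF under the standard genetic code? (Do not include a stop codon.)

Tyr: 2 codons.
Lys: 2 codons.
Ala: 4 codons.
Phe: 2 codons.
2 × 2 × 4 × 2 = 32.

32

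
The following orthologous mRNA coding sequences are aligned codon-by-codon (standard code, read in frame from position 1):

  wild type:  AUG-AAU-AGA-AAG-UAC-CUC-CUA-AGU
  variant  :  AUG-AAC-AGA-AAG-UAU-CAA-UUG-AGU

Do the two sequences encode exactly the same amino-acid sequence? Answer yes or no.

Codon 1: AUG Met / AUG Met — identical.
Codon 2: AAU Asn / AAC Asn — synonymous.
Codon 3: AGA Arg / AGA Arg — identical.
Codon 4: AAG Lys / AAG Lys — identical.
Codon 5: UAC Tyr / UAU Tyr — synonymous.
Codon 6: CUC Leu / CAA Gln — nonsynonymous.
Codon 7: CUA Leu / UUG Leu — synonymous.
Codon 8: AGU Ser / AGU Ser — identical.
Nonsynonymous differences: 1 → different protein.

no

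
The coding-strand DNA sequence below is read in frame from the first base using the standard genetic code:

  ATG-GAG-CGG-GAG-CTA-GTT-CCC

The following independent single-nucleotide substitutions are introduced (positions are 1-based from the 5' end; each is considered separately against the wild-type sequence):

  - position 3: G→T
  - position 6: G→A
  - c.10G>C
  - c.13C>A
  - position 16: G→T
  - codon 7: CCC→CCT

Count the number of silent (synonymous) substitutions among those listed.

Codon 1: ATG (Met) → ATT (Ile) — missense.
Codon 2: GAG (Glu) → GAA (Glu) — synonymous.
Codon 4: GAG (Glu) → CAG (Gln) — missense.
Codon 5: CTA (Leu) → ATA (Ile) — missense.
Codon 6: GTT (Val) → TTT (Phe) — missense.
Codon 7: CCC (Pro) → CCT (Pro) — synonymous.
Synonymous: 2 of 6.

2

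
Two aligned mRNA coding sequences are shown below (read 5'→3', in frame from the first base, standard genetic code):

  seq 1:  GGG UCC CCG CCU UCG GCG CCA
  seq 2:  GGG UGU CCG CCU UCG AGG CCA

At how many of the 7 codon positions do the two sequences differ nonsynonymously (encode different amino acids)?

2

Codon 1: GGG Gly / GGG Gly — identical.
Codon 2: UCC Ser / UGU Cys — nonsynonymous.
Codon 3: CCG Pro / CCG Pro — identical.
Codon 4: CCU Pro / CCU Pro — identical.
Codon 5: UCG Ser / UCG Ser — identical.
Codon 6: GCG Ala / AGG Arg — nonsynonymous.
Codon 7: CCA Pro / CCA Pro — identical.
Nonsynonymous differences: 2.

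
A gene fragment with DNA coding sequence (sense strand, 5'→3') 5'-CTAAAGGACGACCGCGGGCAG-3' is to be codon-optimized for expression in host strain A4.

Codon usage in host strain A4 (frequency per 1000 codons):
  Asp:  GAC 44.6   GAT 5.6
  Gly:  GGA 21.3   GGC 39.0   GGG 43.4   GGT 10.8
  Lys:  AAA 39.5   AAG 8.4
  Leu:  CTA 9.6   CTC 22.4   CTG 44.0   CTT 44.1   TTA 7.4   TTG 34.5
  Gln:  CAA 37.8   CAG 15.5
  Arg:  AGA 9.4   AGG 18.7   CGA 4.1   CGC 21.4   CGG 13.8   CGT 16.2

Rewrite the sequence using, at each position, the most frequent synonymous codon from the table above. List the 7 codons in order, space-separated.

CTT AAA GAC GAC CGC GGG CAA

Codon 1 (Leu): best is CTT at 44.1.
Codon 2 (Lys): best is AAA at 39.5.
Codon 3 (Asp): best is GAC at 44.6.
Codon 4 (Asp): best is GAC at 44.6.
Codon 5 (Arg): best is CGC at 21.4.
Codon 6 (Gly): best is GGG at 43.4.
Codon 7 (Gln): best is CAA at 37.8.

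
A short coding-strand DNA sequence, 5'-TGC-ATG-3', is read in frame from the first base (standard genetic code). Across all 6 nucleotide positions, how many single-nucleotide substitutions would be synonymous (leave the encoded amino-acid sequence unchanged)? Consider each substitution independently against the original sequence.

1

Codon 1 (TGC, Cys): 1 synonymous substitution.
Codon 2 (ATG, Met): 0 synonymous substitutions.
Total: 1 + 0 = 1.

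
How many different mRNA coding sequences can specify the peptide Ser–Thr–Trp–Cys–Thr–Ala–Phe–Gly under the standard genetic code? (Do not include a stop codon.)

6144

Ser: 6 codons.
Thr: 4 codons.
Trp: 1 codon.
Cys: 2 codons.
Thr: 4 codons.
Ala: 4 codons.
Phe: 2 codons.
Gly: 4 codons.
6 × 4 × 1 × 2 × 4 × 4 × 2 × 4 = 6144.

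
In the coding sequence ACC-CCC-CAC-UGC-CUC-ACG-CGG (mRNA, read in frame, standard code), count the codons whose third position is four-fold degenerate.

Codon 1 ACC (Thr): third position 4-fold.
Codon 2 CCC (Pro): third position 4-fold.
Codon 3 CAC (His): third position 2-fold.
Codon 4 UGC (Cys): third position 2-fold.
Codon 5 CUC (Leu): third position 4-fold.
Codon 6 ACG (Thr): third position 4-fold.
Codon 7 CGG (Arg): third position 4-fold.
Four-fold degenerate third positions: 5.

5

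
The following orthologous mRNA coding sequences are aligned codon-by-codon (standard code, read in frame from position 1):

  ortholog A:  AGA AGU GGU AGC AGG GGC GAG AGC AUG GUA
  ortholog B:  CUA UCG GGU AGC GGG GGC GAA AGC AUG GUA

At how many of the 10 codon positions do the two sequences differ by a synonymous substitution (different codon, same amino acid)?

Codon 1: AGA Arg / CUA Leu — nonsynonymous.
Codon 2: AGU Ser / UCG Ser — synonymous.
Codon 3: GGU Gly / GGU Gly — identical.
Codon 4: AGC Ser / AGC Ser — identical.
Codon 5: AGG Arg / GGG Gly — nonsynonymous.
Codon 6: GGC Gly / GGC Gly — identical.
Codon 7: GAG Glu / GAA Glu — synonymous.
Codon 8: AGC Ser / AGC Ser — identical.
Codon 9: AUG Met / AUG Met — identical.
Codon 10: GUA Val / GUA Val — identical.
Synonymous differences: 2.

2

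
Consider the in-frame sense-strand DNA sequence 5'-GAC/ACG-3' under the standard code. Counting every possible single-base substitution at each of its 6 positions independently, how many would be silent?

Codon 1 (GAC, Asp): 1 synonymous substitution.
Codon 2 (ACG, Thr): 3 synonymous substitutions.
Total: 1 + 3 = 4.

4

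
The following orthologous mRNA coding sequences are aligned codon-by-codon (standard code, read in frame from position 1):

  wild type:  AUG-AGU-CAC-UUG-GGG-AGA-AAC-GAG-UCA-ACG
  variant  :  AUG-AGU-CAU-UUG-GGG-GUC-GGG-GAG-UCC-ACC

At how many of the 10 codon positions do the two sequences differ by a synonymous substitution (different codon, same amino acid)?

Codon 1: AUG Met / AUG Met — identical.
Codon 2: AGU Ser / AGU Ser — identical.
Codon 3: CAC His / CAU His — synonymous.
Codon 4: UUG Leu / UUG Leu — identical.
Codon 5: GGG Gly / GGG Gly — identical.
Codon 6: AGA Arg / GUC Val — nonsynonymous.
Codon 7: AAC Asn / GGG Gly — nonsynonymous.
Codon 8: GAG Glu / GAG Glu — identical.
Codon 9: UCA Ser / UCC Ser — synonymous.
Codon 10: ACG Thr / ACC Thr — synonymous.
Synonymous differences: 3.

3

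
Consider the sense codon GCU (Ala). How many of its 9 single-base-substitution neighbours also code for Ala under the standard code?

Position 1: none → 0 synonymous.
Position 2: none → 0 synonymous.
Position 3: GCC, GCA, GCG → 3 synonymous.
Total: 0 + 0 + 3 = 3.

3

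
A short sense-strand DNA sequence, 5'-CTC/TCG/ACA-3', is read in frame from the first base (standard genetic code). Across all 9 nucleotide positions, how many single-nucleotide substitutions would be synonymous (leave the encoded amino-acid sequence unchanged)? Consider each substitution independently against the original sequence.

Codon 1 (CTC, Leu): 3 synonymous substitutions.
Codon 2 (TCG, Ser): 3 synonymous substitutions.
Codon 3 (ACA, Thr): 3 synonymous substitutions.
Total: 3 + 3 + 3 = 9.

9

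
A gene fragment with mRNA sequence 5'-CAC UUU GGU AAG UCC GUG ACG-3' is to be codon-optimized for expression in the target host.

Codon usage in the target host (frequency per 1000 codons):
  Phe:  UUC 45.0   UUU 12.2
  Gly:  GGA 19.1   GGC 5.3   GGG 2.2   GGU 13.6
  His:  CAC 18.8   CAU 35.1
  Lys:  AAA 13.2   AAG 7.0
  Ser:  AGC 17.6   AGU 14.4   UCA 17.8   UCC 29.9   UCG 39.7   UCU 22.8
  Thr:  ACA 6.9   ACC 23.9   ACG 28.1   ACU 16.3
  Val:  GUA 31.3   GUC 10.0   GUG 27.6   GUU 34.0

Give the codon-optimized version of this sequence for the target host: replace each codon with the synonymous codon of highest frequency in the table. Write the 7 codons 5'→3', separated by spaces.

Codon 1 (His): best is CAU at 35.1.
Codon 2 (Phe): best is UUC at 45.0.
Codon 3 (Gly): best is GGA at 19.1.
Codon 4 (Lys): best is AAA at 13.2.
Codon 5 (Ser): best is UCG at 39.7.
Codon 6 (Val): best is GUU at 34.0.
Codon 7 (Thr): best is ACG at 28.1.

CAU UUC GGA AAA UCG GUU ACG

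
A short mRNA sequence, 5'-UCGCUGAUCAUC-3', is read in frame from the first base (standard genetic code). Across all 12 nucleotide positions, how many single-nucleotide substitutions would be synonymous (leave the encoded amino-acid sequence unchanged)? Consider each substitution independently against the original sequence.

Codon 1 (UCG, Ser): 3 synonymous substitutions.
Codon 2 (CUG, Leu): 4 synonymous substitutions.
Codon 3 (AUC, Ile): 2 synonymous substitutions.
Codon 4 (AUC, Ile): 2 synonymous substitutions.
Total: 3 + 4 + 2 + 2 = 11.

11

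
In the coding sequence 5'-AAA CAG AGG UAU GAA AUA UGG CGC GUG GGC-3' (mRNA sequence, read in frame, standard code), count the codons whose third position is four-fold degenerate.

Codon 1 AAA (Lys): third position 2-fold.
Codon 2 CAG (Gln): third position 2-fold.
Codon 3 AGG (Arg): third position 2-fold.
Codon 4 UAU (Tyr): third position 2-fold.
Codon 5 GAA (Glu): third position 2-fold.
Codon 6 AUA (Ile): third position 3-fold.
Codon 7 UGG (Trp): third position 1-fold.
Codon 8 CGC (Arg): third position 4-fold.
Codon 9 GUG (Val): third position 4-fold.
Codon 10 GGC (Gly): third position 4-fold.
Four-fold degenerate third positions: 3.

3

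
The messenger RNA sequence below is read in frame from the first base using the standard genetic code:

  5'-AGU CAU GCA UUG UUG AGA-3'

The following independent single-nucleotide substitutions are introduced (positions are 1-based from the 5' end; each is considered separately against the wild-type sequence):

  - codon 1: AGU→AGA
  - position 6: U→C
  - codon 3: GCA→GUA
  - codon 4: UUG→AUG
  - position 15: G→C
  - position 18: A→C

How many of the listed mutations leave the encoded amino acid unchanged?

Codon 1: AGU (Ser) → AGA (Arg) — missense.
Codon 2: CAU (His) → CAC (His) — synonymous.
Codon 3: GCA (Ala) → GUA (Val) — missense.
Codon 4: UUG (Leu) → AUG (Met) — missense.
Codon 5: UUG (Leu) → UUC (Phe) — missense.
Codon 6: AGA (Arg) → AGC (Ser) — missense.
Synonymous: 1 of 6.

1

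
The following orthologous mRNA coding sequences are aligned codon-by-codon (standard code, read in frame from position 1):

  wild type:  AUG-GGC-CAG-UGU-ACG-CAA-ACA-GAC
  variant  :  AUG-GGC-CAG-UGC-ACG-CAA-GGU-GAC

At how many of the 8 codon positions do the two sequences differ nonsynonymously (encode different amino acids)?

1

Codon 1: AUG Met / AUG Met — identical.
Codon 2: GGC Gly / GGC Gly — identical.
Codon 3: CAG Gln / CAG Gln — identical.
Codon 4: UGU Cys / UGC Cys — synonymous.
Codon 5: ACG Thr / ACG Thr — identical.
Codon 6: CAA Gln / CAA Gln — identical.
Codon 7: ACA Thr / GGU Gly — nonsynonymous.
Codon 8: GAC Asp / GAC Asp — identical.
Nonsynonymous differences: 1.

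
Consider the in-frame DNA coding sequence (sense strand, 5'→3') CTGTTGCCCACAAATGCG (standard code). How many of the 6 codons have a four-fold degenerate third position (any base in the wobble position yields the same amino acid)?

4

Codon 1 CTG (Leu): third position 4-fold.
Codon 2 TTG (Leu): third position 2-fold.
Codon 3 CCC (Pro): third position 4-fold.
Codon 4 ACA (Thr): third position 4-fold.
Codon 5 AAT (Asn): third position 2-fold.
Codon 6 GCG (Ala): third position 4-fold.
Four-fold degenerate third positions: 4.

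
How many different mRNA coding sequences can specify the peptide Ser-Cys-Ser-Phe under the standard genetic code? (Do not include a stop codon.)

144

Ser: 6 codons.
Cys: 2 codons.
Ser: 6 codons.
Phe: 2 codons.
6 × 2 × 6 × 2 = 144.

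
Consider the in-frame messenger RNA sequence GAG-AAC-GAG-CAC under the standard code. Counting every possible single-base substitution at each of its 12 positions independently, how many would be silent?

4

Codon 1 (GAG, Glu): 1 synonymous substitution.
Codon 2 (AAC, Asn): 1 synonymous substitution.
Codon 3 (GAG, Glu): 1 synonymous substitution.
Codon 4 (CAC, His): 1 synonymous substitution.
Total: 1 + 1 + 1 + 1 = 4.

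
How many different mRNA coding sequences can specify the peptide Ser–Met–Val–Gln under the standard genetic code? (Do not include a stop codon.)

Ser: 6 codons.
Met: 1 codon.
Val: 4 codons.
Gln: 2 codons.
6 × 1 × 4 × 2 = 48.

48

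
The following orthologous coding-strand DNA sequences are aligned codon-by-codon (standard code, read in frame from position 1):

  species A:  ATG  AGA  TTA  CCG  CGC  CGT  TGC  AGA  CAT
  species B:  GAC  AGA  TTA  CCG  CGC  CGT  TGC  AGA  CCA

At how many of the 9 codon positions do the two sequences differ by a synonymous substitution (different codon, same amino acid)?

Codon 1: ATG Met / GAC Asp — nonsynonymous.
Codon 2: AGA Arg / AGA Arg — identical.
Codon 3: TTA Leu / TTA Leu — identical.
Codon 4: CCG Pro / CCG Pro — identical.
Codon 5: CGC Arg / CGC Arg — identical.
Codon 6: CGT Arg / CGT Arg — identical.
Codon 7: TGC Cys / TGC Cys — identical.
Codon 8: AGA Arg / AGA Arg — identical.
Codon 9: CAT His / CCA Pro — nonsynonymous.
Synonymous differences: 0.

0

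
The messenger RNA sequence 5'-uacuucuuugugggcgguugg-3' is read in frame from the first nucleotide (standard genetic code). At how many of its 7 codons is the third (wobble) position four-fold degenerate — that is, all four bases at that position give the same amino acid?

3

Codon 1 UAC (Tyr): third position 2-fold.
Codon 2 UUC (Phe): third position 2-fold.
Codon 3 UUU (Phe): third position 2-fold.
Codon 4 GUG (Val): third position 4-fold.
Codon 5 GGC (Gly): third position 4-fold.
Codon 6 GGU (Gly): third position 4-fold.
Codon 7 UGG (Trp): third position 1-fold.
Four-fold degenerate third positions: 3.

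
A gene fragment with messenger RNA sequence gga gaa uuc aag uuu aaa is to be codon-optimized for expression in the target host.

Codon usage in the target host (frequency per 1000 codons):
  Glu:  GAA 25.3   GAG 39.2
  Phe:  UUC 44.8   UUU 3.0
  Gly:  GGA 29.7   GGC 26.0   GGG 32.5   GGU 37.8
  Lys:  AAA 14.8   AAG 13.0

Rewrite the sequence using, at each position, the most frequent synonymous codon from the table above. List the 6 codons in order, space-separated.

Codon 1 (Gly): best is GGU at 37.8.
Codon 2 (Glu): best is GAG at 39.2.
Codon 3 (Phe): best is UUC at 44.8.
Codon 4 (Lys): best is AAA at 14.8.
Codon 5 (Phe): best is UUC at 44.8.
Codon 6 (Lys): best is AAA at 14.8.

GGU GAG UUC AAA UUC AAA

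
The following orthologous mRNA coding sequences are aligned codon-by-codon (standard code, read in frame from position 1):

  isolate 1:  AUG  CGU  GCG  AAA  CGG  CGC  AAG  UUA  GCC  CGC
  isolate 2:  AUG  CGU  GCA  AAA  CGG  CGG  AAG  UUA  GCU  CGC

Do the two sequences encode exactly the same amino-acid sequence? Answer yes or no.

yes

Codon 1: AUG Met / AUG Met — identical.
Codon 2: CGU Arg / CGU Arg — identical.
Codon 3: GCG Ala / GCA Ala — synonymous.
Codon 4: AAA Lys / AAA Lys — identical.
Codon 5: CGG Arg / CGG Arg — identical.
Codon 6: CGC Arg / CGG Arg — synonymous.
Codon 7: AAG Lys / AAG Lys — identical.
Codon 8: UUA Leu / UUA Leu — identical.
Codon 9: GCC Ala / GCU Ala — synonymous.
Codon 10: CGC Arg / CGC Arg — identical.
Nonsynonymous differences: 0 → same protein.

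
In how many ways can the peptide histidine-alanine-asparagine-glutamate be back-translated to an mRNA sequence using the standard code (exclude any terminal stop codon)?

32

His: 2 codons.
Ala: 4 codons.
Asn: 2 codons.
Glu: 2 codons.
2 × 4 × 2 × 2 = 32.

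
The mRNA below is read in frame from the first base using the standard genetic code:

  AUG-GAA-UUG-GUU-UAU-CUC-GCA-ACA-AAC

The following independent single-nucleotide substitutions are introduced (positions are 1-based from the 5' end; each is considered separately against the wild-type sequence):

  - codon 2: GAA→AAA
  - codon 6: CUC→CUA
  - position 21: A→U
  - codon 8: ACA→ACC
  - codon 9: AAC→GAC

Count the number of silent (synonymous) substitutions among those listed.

Codon 2: GAA (Glu) → AAA (Lys) — missense.
Codon 6: CUC (Leu) → CUA (Leu) — synonymous.
Codon 7: GCA (Ala) → GCU (Ala) — synonymous.
Codon 8: ACA (Thr) → ACC (Thr) — synonymous.
Codon 9: AAC (Asn) → GAC (Asp) — missense.
Synonymous: 3 of 5.

3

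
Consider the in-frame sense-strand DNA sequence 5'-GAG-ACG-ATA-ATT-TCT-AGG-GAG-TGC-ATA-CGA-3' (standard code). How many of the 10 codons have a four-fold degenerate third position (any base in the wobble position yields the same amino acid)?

Codon 1 GAG (Glu): third position 2-fold.
Codon 2 ACG (Thr): third position 4-fold.
Codon 3 ATA (Ile): third position 3-fold.
Codon 4 ATT (Ile): third position 3-fold.
Codon 5 TCT (Ser): third position 4-fold.
Codon 6 AGG (Arg): third position 2-fold.
Codon 7 GAG (Glu): third position 2-fold.
Codon 8 TGC (Cys): third position 2-fold.
Codon 9 ATA (Ile): third position 3-fold.
Codon 10 CGA (Arg): third position 4-fold.
Four-fold degenerate third positions: 3.

3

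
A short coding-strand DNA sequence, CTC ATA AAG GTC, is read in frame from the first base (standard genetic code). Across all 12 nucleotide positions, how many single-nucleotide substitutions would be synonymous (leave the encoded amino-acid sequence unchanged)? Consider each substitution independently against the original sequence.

Codon 1 (CTC, Leu): 3 synonymous substitutions.
Codon 2 (ATA, Ile): 2 synonymous substitutions.
Codon 3 (AAG, Lys): 1 synonymous substitution.
Codon 4 (GTC, Val): 3 synonymous substitutions.
Total: 3 + 2 + 1 + 3 = 9.

9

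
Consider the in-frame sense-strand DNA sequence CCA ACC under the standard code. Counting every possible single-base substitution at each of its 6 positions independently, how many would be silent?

6

Codon 1 (CCA, Pro): 3 synonymous substitutions.
Codon 2 (ACC, Thr): 3 synonymous substitutions.
Total: 3 + 3 = 6.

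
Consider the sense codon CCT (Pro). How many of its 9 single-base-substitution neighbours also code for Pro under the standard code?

Position 1: none → 0 synonymous.
Position 2: none → 0 synonymous.
Position 3: CCC, CCA, CCG → 3 synonymous.
Total: 0 + 0 + 3 = 3.

3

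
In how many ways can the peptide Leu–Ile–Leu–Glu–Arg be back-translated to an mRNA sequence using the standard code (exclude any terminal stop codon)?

Leu: 6 codons.
Ile: 3 codons.
Leu: 6 codons.
Glu: 2 codons.
Arg: 6 codons.
6 × 3 × 6 × 2 × 6 = 1296.

1296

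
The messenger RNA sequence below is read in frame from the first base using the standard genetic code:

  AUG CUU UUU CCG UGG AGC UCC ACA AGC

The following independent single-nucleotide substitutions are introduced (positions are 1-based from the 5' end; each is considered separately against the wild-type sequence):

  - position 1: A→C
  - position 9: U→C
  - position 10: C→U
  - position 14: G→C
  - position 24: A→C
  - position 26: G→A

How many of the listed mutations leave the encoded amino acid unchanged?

Codon 1: AUG (Met) → CUG (Leu) — missense.
Codon 3: UUU (Phe) → UUC (Phe) — synonymous.
Codon 4: CCG (Pro) → UCG (Ser) — missense.
Codon 5: UGG (Trp) → UCG (Ser) — missense.
Codon 8: ACA (Thr) → ACC (Thr) — synonymous.
Codon 9: AGC (Ser) → AAC (Asn) — missense.
Synonymous: 2 of 6.

2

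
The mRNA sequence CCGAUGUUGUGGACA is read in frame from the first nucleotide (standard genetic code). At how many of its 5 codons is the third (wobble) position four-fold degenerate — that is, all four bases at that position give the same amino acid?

Codon 1 CCG (Pro): third position 4-fold.
Codon 2 AUG (Met): third position 1-fold.
Codon 3 UUG (Leu): third position 2-fold.
Codon 4 UGG (Trp): third position 1-fold.
Codon 5 ACA (Thr): third position 4-fold.
Four-fold degenerate third positions: 2.

2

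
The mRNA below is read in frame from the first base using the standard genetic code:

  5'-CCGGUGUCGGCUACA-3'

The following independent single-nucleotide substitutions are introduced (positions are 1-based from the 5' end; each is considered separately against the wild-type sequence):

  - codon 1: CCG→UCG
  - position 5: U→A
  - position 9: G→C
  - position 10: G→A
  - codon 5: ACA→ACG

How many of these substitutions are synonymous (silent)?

Codon 1: CCG (Pro) → UCG (Ser) — missense.
Codon 2: GUG (Val) → GAG (Glu) — missense.
Codon 3: UCG (Ser) → UCC (Ser) — synonymous.
Codon 4: GCU (Ala) → ACU (Thr) — missense.
Codon 5: ACA (Thr) → ACG (Thr) — synonymous.
Synonymous: 2 of 5.

2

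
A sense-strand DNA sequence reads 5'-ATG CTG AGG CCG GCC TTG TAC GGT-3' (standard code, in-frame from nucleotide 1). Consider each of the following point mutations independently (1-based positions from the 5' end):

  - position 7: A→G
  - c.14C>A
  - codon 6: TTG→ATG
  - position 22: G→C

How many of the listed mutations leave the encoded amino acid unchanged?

0

Codon 3: AGG (Arg) → GGG (Gly) — missense.
Codon 5: GCC (Ala) → GAC (Asp) — missense.
Codon 6: TTG (Leu) → ATG (Met) — missense.
Codon 8: GGT (Gly) → CGT (Arg) — missense.
Synonymous: 0 of 4.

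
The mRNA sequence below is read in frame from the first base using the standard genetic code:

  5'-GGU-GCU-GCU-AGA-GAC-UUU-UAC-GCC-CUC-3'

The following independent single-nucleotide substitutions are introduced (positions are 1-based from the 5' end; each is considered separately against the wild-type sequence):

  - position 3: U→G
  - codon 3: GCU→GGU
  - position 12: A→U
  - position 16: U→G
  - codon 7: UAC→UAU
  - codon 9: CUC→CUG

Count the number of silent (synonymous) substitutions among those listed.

3

Codon 1: GGU (Gly) → GGG (Gly) — synonymous.
Codon 3: GCU (Ala) → GGU (Gly) — missense.
Codon 4: AGA (Arg) → AGU (Ser) — missense.
Codon 6: UUU (Phe) → GUU (Val) — missense.
Codon 7: UAC (Tyr) → UAU (Tyr) — synonymous.
Codon 9: CUC (Leu) → CUG (Leu) — synonymous.
Synonymous: 3 of 6.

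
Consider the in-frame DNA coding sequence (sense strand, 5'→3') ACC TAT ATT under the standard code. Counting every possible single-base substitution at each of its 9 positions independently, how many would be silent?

6

Codon 1 (ACC, Thr): 3 synonymous substitutions.
Codon 2 (TAT, Tyr): 1 synonymous substitution.
Codon 3 (ATT, Ile): 2 synonymous substitutions.
Total: 3 + 1 + 2 = 6.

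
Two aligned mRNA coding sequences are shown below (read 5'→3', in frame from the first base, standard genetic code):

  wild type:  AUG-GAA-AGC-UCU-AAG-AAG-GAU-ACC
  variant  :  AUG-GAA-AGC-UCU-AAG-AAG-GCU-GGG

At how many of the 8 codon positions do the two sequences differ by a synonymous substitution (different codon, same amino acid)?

0

Codon 1: AUG Met / AUG Met — identical.
Codon 2: GAA Glu / GAA Glu — identical.
Codon 3: AGC Ser / AGC Ser — identical.
Codon 4: UCU Ser / UCU Ser — identical.
Codon 5: AAG Lys / AAG Lys — identical.
Codon 6: AAG Lys / AAG Lys — identical.
Codon 7: GAU Asp / GCU Ala — nonsynonymous.
Codon 8: ACC Thr / GGG Gly — nonsynonymous.
Synonymous differences: 0.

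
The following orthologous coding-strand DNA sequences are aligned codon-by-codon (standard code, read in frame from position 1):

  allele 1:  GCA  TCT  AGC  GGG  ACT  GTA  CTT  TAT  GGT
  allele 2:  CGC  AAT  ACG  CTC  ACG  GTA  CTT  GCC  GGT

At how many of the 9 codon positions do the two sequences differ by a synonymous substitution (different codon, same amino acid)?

1

Codon 1: GCA Ala / CGC Arg — nonsynonymous.
Codon 2: TCT Ser / AAT Asn — nonsynonymous.
Codon 3: AGC Ser / ACG Thr — nonsynonymous.
Codon 4: GGG Gly / CTC Leu — nonsynonymous.
Codon 5: ACT Thr / ACG Thr — synonymous.
Codon 6: GTA Val / GTA Val — identical.
Codon 7: CTT Leu / CTT Leu — identical.
Codon 8: TAT Tyr / GCC Ala — nonsynonymous.
Codon 9: GGT Gly / GGT Gly — identical.
Synonymous differences: 1.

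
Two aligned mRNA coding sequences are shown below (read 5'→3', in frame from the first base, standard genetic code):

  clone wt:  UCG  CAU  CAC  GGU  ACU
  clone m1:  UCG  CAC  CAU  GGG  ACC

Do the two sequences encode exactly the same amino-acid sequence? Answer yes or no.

yes

Codon 1: UCG Ser / UCG Ser — identical.
Codon 2: CAU His / CAC His — synonymous.
Codon 3: CAC His / CAU His — synonymous.
Codon 4: GGU Gly / GGG Gly — synonymous.
Codon 5: ACU Thr / ACC Thr — synonymous.
Nonsynonymous differences: 0 → same protein.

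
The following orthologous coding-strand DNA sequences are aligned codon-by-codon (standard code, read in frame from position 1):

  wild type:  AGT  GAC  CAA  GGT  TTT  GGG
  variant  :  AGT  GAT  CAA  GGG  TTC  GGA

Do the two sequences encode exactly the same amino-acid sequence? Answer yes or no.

Codon 1: AGT Ser / AGT Ser — identical.
Codon 2: GAC Asp / GAT Asp — synonymous.
Codon 3: CAA Gln / CAA Gln — identical.
Codon 4: GGT Gly / GGG Gly — synonymous.
Codon 5: TTT Phe / TTC Phe — synonymous.
Codon 6: GGG Gly / GGA Gly — synonymous.
Nonsynonymous differences: 0 → same protein.

yes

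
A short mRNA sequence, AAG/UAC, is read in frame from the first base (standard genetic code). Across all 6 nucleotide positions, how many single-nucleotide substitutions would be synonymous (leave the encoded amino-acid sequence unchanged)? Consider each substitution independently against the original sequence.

2

Codon 1 (AAG, Lys): 1 synonymous substitution.
Codon 2 (UAC, Tyr): 1 synonymous substitution.
Total: 1 + 1 = 2.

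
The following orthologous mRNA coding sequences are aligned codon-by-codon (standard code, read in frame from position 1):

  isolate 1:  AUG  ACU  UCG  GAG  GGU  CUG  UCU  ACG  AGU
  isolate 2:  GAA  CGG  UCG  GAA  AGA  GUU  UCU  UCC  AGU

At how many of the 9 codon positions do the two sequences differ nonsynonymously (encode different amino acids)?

Codon 1: AUG Met / GAA Glu — nonsynonymous.
Codon 2: ACU Thr / CGG Arg — nonsynonymous.
Codon 3: UCG Ser / UCG Ser — identical.
Codon 4: GAG Glu / GAA Glu — synonymous.
Codon 5: GGU Gly / AGA Arg — nonsynonymous.
Codon 6: CUG Leu / GUU Val — nonsynonymous.
Codon 7: UCU Ser / UCU Ser — identical.
Codon 8: ACG Thr / UCC Ser — nonsynonymous.
Codon 9: AGU Ser / AGU Ser — identical.
Nonsynonymous differences: 5.

5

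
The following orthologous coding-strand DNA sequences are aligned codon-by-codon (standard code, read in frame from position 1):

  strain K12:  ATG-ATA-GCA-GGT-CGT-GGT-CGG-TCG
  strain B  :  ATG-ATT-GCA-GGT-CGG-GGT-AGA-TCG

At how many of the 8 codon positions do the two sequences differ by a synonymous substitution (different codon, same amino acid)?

3

Codon 1: ATG Met / ATG Met — identical.
Codon 2: ATA Ile / ATT Ile — synonymous.
Codon 3: GCA Ala / GCA Ala — identical.
Codon 4: GGT Gly / GGT Gly — identical.
Codon 5: CGT Arg / CGG Arg — synonymous.
Codon 6: GGT Gly / GGT Gly — identical.
Codon 7: CGG Arg / AGA Arg — synonymous.
Codon 8: TCG Ser / TCG Ser — identical.
Synonymous differences: 3.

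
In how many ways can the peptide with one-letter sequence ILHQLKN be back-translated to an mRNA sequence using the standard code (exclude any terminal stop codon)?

1728

Ile: 3 codons.
Leu: 6 codons.
His: 2 codons.
Gln: 2 codons.
Leu: 6 codons.
Lys: 2 codons.
Asn: 2 codons.
3 × 6 × 2 × 2 × 6 × 2 × 2 = 1728.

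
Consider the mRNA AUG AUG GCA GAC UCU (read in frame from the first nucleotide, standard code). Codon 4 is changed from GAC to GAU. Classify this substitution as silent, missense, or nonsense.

Position 12 falls in codon 4: GAC → Asp.
After the substitution the codon is GAU → Asp.
Both encode Asp, so the change is synonymous.

silent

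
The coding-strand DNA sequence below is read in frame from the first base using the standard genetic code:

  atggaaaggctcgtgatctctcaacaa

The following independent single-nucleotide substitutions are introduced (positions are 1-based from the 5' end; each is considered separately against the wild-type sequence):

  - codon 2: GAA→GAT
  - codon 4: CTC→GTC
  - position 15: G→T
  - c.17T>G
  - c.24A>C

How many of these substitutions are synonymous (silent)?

1

Codon 2: GAA (Glu) → GAT (Asp) — missense.
Codon 4: CTC (Leu) → GTC (Val) — missense.
Codon 5: GTG (Val) → GTT (Val) — synonymous.
Codon 6: ATC (Ile) → AGC (Ser) — missense.
Codon 8: CAA (Gln) → CAC (His) — missense.
Synonymous: 1 of 5.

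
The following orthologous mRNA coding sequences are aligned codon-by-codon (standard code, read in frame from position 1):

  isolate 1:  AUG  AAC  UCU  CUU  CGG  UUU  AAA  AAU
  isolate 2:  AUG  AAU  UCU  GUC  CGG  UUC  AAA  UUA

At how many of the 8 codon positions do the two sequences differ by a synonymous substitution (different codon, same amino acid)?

Codon 1: AUG Met / AUG Met — identical.
Codon 2: AAC Asn / AAU Asn — synonymous.
Codon 3: UCU Ser / UCU Ser — identical.
Codon 4: CUU Leu / GUC Val — nonsynonymous.
Codon 5: CGG Arg / CGG Arg — identical.
Codon 6: UUU Phe / UUC Phe — synonymous.
Codon 7: AAA Lys / AAA Lys — identical.
Codon 8: AAU Asn / UUA Leu — nonsynonymous.
Synonymous differences: 2.

2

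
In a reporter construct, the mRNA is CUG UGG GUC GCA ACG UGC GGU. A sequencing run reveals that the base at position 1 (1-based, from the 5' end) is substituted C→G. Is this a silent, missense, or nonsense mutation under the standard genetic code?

missense

Position 1 falls in codon 1: CUG → Leu.
After the substitution the codon is GUG → Val.
Leu ≠ Val, so this is a missense mutation.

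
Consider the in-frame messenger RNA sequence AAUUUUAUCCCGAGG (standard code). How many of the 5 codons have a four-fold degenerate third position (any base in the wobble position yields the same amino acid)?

Codon 1 AAU (Asn): third position 2-fold.
Codon 2 UUU (Phe): third position 2-fold.
Codon 3 AUC (Ile): third position 3-fold.
Codon 4 CCG (Pro): third position 4-fold.
Codon 5 AGG (Arg): third position 2-fold.
Four-fold degenerate third positions: 1.

1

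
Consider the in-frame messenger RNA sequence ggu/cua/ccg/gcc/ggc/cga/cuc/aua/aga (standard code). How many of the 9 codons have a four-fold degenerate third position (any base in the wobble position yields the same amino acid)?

Codon 1 GGU (Gly): third position 4-fold.
Codon 2 CUA (Leu): third position 4-fold.
Codon 3 CCG (Pro): third position 4-fold.
Codon 4 GCC (Ala): third position 4-fold.
Codon 5 GGC (Gly): third position 4-fold.
Codon 6 CGA (Arg): third position 4-fold.
Codon 7 CUC (Leu): third position 4-fold.
Codon 8 AUA (Ile): third position 3-fold.
Codon 9 AGA (Arg): third position 2-fold.
Four-fold degenerate third positions: 7.

7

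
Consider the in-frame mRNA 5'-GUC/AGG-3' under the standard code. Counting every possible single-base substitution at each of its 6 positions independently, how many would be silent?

5

Codon 1 (GUC, Val): 3 synonymous substitutions.
Codon 2 (AGG, Arg): 2 synonymous substitutions.
Total: 3 + 2 = 5.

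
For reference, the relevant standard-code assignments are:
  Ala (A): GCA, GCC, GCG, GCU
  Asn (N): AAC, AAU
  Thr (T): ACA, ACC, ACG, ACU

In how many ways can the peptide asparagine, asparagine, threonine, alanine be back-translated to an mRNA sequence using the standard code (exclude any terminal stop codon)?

Asn: 2 codons.
Asn: 2 codons.
Thr: 4 codons.
Ala: 4 codons.
2 × 2 × 4 × 4 = 64.

64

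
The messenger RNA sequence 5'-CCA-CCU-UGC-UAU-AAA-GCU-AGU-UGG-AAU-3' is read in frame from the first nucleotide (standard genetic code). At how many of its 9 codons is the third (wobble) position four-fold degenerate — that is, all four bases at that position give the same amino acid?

3

Codon 1 CCA (Pro): third position 4-fold.
Codon 2 CCU (Pro): third position 4-fold.
Codon 3 UGC (Cys): third position 2-fold.
Codon 4 UAU (Tyr): third position 2-fold.
Codon 5 AAA (Lys): third position 2-fold.
Codon 6 GCU (Ala): third position 4-fold.
Codon 7 AGU (Ser): third position 2-fold.
Codon 8 UGG (Trp): third position 1-fold.
Codon 9 AAU (Asn): third position 2-fold.
Four-fold degenerate third positions: 3.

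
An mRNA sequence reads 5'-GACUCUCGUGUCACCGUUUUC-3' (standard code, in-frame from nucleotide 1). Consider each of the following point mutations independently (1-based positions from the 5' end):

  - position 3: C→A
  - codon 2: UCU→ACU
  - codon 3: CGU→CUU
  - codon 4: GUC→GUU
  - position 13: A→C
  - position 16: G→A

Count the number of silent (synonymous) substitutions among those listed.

Codon 1: GAC (Asp) → GAA (Glu) — missense.
Codon 2: UCU (Ser) → ACU (Thr) — missense.
Codon 3: CGU (Arg) → CUU (Leu) — missense.
Codon 4: GUC (Val) → GUU (Val) — synonymous.
Codon 5: ACC (Thr) → CCC (Pro) — missense.
Codon 6: GUU (Val) → AUU (Ile) — missense.
Synonymous: 1 of 6.

1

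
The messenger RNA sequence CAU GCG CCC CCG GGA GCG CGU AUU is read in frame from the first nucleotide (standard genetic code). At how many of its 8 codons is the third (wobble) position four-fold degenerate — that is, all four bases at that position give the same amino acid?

Codon 1 CAU (His): third position 2-fold.
Codon 2 GCG (Ala): third position 4-fold.
Codon 3 CCC (Pro): third position 4-fold.
Codon 4 CCG (Pro): third position 4-fold.
Codon 5 GGA (Gly): third position 4-fold.
Codon 6 GCG (Ala): third position 4-fold.
Codon 7 CGU (Arg): third position 4-fold.
Codon 8 AUU (Ile): third position 3-fold.
Four-fold degenerate third positions: 6.

6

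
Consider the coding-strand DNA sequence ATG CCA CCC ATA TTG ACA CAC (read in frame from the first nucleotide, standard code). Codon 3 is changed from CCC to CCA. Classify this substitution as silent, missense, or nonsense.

Position 9 falls in codon 3: CCC → Pro.
After the substitution the codon is CCA → Pro.
Both encode Pro, so the change is synonymous.

silent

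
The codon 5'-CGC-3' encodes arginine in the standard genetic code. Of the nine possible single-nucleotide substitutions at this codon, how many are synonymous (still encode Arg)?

Position 1: none → 0 synonymous.
Position 2: none → 0 synonymous.
Position 3: CGT, CGA, CGG → 3 synonymous.
Total: 0 + 0 + 3 = 3.

3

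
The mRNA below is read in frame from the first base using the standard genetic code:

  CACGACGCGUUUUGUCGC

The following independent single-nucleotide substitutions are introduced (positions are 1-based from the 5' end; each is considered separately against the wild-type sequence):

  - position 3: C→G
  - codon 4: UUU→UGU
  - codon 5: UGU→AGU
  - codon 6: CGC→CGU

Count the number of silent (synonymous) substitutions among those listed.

Codon 1: CAC (His) → CAG (Gln) — missense.
Codon 4: UUU (Phe) → UGU (Cys) — missense.
Codon 5: UGU (Cys) → AGU (Ser) — missense.
Codon 6: CGC (Arg) → CGU (Arg) — synonymous.
Synonymous: 1 of 4.

1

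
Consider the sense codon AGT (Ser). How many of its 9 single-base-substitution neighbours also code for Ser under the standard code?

Position 1: none → 0 synonymous.
Position 2: none → 0 synonymous.
Position 3: AGC → 1 synonymous.
Total: 0 + 0 + 1 = 1.

1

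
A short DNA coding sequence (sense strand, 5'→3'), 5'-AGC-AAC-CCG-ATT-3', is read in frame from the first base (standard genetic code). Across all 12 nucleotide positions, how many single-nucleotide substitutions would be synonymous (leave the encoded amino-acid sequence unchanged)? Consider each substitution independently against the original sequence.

Codon 1 (AGC, Ser): 1 synonymous substitution.
Codon 2 (AAC, Asn): 1 synonymous substitution.
Codon 3 (CCG, Pro): 3 synonymous substitutions.
Codon 4 (ATT, Ile): 2 synonymous substitutions.
Total: 1 + 1 + 3 + 2 = 7.

7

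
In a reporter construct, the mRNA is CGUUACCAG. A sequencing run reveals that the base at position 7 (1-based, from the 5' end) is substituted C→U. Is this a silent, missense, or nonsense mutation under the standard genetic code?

nonsense

Position 7 falls in codon 3: CAG → Gln.
After the substitution the codon is UAG → Stop.
The new codon is a stop codon, so this is a nonsense mutation.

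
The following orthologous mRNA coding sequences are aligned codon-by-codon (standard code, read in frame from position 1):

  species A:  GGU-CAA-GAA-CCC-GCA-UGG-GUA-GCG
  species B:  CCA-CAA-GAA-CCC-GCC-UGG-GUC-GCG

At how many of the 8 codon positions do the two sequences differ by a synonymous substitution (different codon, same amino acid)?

2

Codon 1: GGU Gly / CCA Pro — nonsynonymous.
Codon 2: CAA Gln / CAA Gln — identical.
Codon 3: GAA Glu / GAA Glu — identical.
Codon 4: CCC Pro / CCC Pro — identical.
Codon 5: GCA Ala / GCC Ala — synonymous.
Codon 6: UGG Trp / UGG Trp — identical.
Codon 7: GUA Val / GUC Val — synonymous.
Codon 8: GCG Ala / GCG Ala — identical.
Synonymous differences: 2.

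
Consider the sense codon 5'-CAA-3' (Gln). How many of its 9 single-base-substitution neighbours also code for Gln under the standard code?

1

Position 1: none → 0 synonymous.
Position 2: none → 0 synonymous.
Position 3: CAG → 1 synonymous.
Total: 0 + 0 + 1 = 1.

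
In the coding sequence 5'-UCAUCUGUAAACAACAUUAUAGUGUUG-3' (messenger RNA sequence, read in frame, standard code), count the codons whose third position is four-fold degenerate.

Codon 1 UCA (Ser): third position 4-fold.
Codon 2 UCU (Ser): third position 4-fold.
Codon 3 GUA (Val): third position 4-fold.
Codon 4 AAC (Asn): third position 2-fold.
Codon 5 AAC (Asn): third position 2-fold.
Codon 6 AUU (Ile): third position 3-fold.
Codon 7 AUA (Ile): third position 3-fold.
Codon 8 GUG (Val): third position 4-fold.
Codon 9 UUG (Leu): third position 2-fold.
Four-fold degenerate third positions: 4.

4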